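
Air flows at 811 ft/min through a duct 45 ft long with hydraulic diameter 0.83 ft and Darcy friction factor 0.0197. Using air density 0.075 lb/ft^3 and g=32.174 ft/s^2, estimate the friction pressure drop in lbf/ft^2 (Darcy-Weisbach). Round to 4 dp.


v_fps = 811/60 = 13.5167 ft/s
dp = 0.0197*(45/0.83)*0.075*13.5167^2/(2*32.174) = 0.2274 lbf/ft^2

0.2274 lbf/ft^2


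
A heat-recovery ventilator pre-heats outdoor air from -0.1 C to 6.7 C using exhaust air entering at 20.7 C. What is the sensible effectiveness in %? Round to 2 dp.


eff = (6.7-(-0.1))/(20.7-(-0.1))*100 = 32.69 %

32.69 %


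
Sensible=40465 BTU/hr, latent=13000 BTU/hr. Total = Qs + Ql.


Qt = 40465 + 13000 = 53465 BTU/hr

53465 BTU/hr


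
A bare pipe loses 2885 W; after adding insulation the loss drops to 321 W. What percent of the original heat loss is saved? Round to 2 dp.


Savings = ((2885-321)/2885)*100 = 88.87 %

88.87 %


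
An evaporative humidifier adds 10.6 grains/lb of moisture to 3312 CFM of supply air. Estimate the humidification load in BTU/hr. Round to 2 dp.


Q = 0.68 * 3312 * 10.6 = 23872.90 BTU/hr

23872.90 BTU/hr


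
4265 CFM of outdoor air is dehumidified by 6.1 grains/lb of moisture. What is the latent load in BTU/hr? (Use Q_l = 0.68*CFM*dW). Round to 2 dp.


Q = 0.68 * 4265 * 6.1 = 17691.22 BTU/hr

17691.22 BTU/hr


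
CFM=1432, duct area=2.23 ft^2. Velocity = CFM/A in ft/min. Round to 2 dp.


V = 1432 / 2.23 = 642.15 ft/min

642.15 ft/min


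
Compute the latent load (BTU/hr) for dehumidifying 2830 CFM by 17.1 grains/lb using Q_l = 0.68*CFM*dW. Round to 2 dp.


Q = 0.68 * 2830 * 17.1 = 32907.24 BTU/hr

32907.24 BTU/hr


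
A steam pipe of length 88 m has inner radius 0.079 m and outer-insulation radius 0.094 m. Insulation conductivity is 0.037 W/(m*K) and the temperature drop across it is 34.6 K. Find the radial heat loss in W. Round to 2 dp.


Q = 2*pi*0.037*88*34.6/ln(0.094/0.079) = 4071.68 W

4071.68 W


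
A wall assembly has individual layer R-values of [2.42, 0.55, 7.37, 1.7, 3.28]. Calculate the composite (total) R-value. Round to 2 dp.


R_total = 2.42 + 0.55 + 7.37 + 1.7 + 3.28 = 15.32

15.32


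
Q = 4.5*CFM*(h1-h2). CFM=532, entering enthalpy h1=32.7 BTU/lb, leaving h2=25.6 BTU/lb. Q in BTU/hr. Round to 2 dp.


Q = 4.5 * 532 * (32.7 - 25.6) = 16997.40 BTU/hr

16997.40 BTU/hr


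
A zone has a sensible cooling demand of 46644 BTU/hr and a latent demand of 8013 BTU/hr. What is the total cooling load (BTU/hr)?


Qt = 46644 + 8013 = 54657 BTU/hr

54657 BTU/hr


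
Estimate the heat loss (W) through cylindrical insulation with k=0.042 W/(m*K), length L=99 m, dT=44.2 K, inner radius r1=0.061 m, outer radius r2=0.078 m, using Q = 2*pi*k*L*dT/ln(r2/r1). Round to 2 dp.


Q = 2*pi*0.042*99*44.2/ln(0.078/0.061) = 4697.24 W

4697.24 W


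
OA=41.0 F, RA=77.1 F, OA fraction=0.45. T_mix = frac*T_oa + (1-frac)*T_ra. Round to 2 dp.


T_mix = 0.45*41.0 + 0.55*77.1 = 60.86 F

60.86 F


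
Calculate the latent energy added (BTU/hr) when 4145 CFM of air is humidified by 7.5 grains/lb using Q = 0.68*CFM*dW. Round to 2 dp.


Q = 0.68 * 4145 * 7.5 = 21139.50 BTU/hr

21139.50 BTU/hr


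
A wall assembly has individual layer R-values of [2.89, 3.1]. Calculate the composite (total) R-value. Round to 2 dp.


R_total = 2.89 + 3.1 = 5.99

5.99


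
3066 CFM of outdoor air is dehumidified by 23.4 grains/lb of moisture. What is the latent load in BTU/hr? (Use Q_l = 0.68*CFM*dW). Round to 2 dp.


Q = 0.68 * 3066 * 23.4 = 48786.19 BTU/hr

48786.19 BTU/hr


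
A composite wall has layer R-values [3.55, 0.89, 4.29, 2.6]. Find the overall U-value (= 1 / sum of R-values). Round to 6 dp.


R_total = 3.55 + 0.89 + 4.29 + 2.6 = 11.33
U = 1/11.33 = 0.088261

0.088261


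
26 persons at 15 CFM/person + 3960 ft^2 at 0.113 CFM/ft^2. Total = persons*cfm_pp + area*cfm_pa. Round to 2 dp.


Total = 26*15 + 3960*0.113 = 837.48 CFM

837.48 CFM


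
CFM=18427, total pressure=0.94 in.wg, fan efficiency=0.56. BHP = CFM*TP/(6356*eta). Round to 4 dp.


BHP = 18427 * 0.94 / (6356 * 0.56) = 4.8664 hp

4.8664 hp


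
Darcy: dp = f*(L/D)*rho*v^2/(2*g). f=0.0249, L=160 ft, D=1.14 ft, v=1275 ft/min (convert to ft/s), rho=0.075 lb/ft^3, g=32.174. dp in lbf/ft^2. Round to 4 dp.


v_fps = 1275/60 = 21.25 ft/s
dp = 0.0249*(160/1.14)*0.075*21.25^2/(2*32.174) = 1.8393 lbf/ft^2

1.8393 lbf/ft^2


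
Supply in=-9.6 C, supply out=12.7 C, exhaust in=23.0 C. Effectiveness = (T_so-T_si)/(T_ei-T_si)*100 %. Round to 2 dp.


eff = (12.7-(-9.6))/(23.0-(-9.6))*100 = 68.40 %

68.40 %


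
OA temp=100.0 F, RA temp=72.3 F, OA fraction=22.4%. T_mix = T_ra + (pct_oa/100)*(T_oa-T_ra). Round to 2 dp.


T_mix = 72.3 + (22.4/100)*(100.0-72.3) = 78.50 F

78.50 F


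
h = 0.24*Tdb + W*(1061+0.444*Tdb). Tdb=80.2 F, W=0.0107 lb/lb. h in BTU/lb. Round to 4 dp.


h = 0.24*80.2 + 0.0107*(1061+0.444*80.2) = 30.9817 BTU/lb

30.9817 BTU/lb


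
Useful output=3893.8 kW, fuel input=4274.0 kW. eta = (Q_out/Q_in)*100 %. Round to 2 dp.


eta = (3893.8/4274.0)*100 = 91.10 %

91.10 %


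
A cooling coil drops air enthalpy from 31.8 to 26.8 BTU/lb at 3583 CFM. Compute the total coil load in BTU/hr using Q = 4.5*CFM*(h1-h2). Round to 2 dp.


Q = 4.5 * 3583 * (31.8 - 26.8) = 80617.50 BTU/hr

80617.50 BTU/hr


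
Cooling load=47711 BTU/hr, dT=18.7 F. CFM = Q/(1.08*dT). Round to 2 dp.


CFM = 47711 / (1.08 * 18.7) = 2362.40

2362.40 CFM


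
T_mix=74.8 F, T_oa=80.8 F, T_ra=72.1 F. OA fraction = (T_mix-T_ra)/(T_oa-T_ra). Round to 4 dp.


frac = (74.8 - 72.1) / (80.8 - 72.1) = 0.3103

0.3103


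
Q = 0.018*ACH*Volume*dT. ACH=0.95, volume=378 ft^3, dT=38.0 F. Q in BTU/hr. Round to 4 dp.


Q = 0.018 * 0.95 * 378 * 38.0 = 245.6244 BTU/hr

245.6244 BTU/hr


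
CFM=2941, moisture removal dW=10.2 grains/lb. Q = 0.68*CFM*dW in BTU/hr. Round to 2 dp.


Q = 0.68 * 2941 * 10.2 = 20398.78 BTU/hr

20398.78 BTU/hr


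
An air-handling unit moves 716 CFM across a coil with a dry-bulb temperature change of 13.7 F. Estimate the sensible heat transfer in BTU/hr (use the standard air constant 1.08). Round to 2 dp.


Q = 1.08 * 716 * 13.7 = 10593.94 BTU/hr

10593.94 BTU/hr


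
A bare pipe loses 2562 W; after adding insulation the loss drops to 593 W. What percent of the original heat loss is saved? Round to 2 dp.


Savings = ((2562-593)/2562)*100 = 76.85 %

76.85 %


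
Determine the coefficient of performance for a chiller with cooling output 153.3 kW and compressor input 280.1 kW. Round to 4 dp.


COP = 153.3 / 280.1 = 0.5473

0.5473


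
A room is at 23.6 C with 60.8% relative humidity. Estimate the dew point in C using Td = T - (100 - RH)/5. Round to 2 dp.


Td = 23.6 - (100-60.8)/5 = 15.76 C

15.76 C


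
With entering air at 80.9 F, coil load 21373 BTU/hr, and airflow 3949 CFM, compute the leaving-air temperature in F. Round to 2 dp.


dT = 21373/(1.08*3949) = 5.0113
T_leave = 80.9 - 5.0113 = 75.89 F

75.89 F


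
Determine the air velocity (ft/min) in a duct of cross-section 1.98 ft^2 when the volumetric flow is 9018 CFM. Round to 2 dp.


V = 9018 / 1.98 = 4554.55 ft/min

4554.55 ft/min


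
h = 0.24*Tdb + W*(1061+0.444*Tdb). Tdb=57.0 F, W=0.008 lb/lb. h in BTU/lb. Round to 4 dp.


h = 0.24*57.0 + 0.008*(1061+0.444*57.0) = 22.3705 BTU/lb

22.3705 BTU/lb


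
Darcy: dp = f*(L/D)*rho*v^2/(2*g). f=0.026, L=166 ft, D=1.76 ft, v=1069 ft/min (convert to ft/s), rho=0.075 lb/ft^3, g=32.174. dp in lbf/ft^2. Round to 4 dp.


v_fps = 1069/60 = 17.8167 ft/s
dp = 0.026*(166/1.76)*0.075*17.8167^2/(2*32.174) = 0.9073 lbf/ft^2

0.9073 lbf/ft^2


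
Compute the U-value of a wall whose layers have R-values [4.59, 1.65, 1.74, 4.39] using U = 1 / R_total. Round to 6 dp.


R_total = 4.59 + 1.65 + 1.74 + 4.39 = 12.37
U = 1/12.37 = 0.080841

0.080841


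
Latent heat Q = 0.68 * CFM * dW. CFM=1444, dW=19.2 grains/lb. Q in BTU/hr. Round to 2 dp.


Q = 0.68 * 1444 * 19.2 = 18852.86 BTU/hr

18852.86 BTU/hr


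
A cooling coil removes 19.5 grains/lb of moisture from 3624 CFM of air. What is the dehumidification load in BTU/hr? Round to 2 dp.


Q = 0.68 * 3624 * 19.5 = 48054.24 BTU/hr

48054.24 BTU/hr


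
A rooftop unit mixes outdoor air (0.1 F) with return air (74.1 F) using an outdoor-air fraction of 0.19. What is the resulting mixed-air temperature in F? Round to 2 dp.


T_mix = 0.19*0.1 + 0.81*74.1 = 60.04 F

60.04 F


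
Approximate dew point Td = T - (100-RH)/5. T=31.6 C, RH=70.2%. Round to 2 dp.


Td = 31.6 - (100-70.2)/5 = 25.64 C

25.64 C


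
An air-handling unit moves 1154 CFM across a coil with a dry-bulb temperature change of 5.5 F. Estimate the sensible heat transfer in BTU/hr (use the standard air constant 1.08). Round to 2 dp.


Q = 1.08 * 1154 * 5.5 = 6854.76 BTU/hr

6854.76 BTU/hr


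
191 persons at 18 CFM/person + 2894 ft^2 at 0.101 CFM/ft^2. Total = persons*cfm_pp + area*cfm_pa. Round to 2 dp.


Total = 191*18 + 2894*0.101 = 3730.29 CFM

3730.29 CFM


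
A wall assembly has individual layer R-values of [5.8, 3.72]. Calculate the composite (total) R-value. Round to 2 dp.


R_total = 5.8 + 3.72 = 9.52

9.52


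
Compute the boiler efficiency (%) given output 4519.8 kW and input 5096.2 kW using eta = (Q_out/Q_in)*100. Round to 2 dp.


eta = (4519.8/5096.2)*100 = 88.69 %

88.69 %


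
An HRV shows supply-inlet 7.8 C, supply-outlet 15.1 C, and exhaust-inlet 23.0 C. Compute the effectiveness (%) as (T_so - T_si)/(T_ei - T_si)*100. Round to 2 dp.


eff = (15.1-7.8)/(23.0-7.8)*100 = 48.03 %

48.03 %


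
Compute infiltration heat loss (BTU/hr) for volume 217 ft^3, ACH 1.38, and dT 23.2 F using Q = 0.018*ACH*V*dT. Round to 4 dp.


Q = 0.018 * 1.38 * 217 * 23.2 = 125.0545 BTU/hr

125.0545 BTU/hr


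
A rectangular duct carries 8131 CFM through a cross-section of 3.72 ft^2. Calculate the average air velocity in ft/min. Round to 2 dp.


V = 8131 / 3.72 = 2185.75 ft/min

2185.75 ft/min


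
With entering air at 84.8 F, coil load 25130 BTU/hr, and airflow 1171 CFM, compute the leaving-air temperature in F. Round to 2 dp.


dT = 25130/(1.08*1171) = 19.8706
T_leave = 84.8 - 19.8706 = 64.93 F

64.93 F


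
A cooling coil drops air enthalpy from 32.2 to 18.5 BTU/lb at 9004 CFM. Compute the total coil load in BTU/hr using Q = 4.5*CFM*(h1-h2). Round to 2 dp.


Q = 4.5 * 9004 * (32.2 - 18.5) = 555096.60 BTU/hr

555096.60 BTU/hr


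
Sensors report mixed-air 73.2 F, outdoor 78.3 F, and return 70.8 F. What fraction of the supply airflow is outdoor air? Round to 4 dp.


frac = (73.2 - 70.8) / (78.3 - 70.8) = 0.3200

0.3200


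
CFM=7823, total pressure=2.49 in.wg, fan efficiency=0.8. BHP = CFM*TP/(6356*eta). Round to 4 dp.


BHP = 7823 * 2.49 / (6356 * 0.8) = 3.8309 hp

3.8309 hp


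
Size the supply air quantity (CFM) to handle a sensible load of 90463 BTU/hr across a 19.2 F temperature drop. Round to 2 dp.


CFM = 90463 / (1.08 * 19.2) = 4362.61

4362.61 CFM


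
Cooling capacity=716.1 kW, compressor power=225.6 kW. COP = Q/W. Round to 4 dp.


COP = 716.1 / 225.6 = 3.1742

3.1742


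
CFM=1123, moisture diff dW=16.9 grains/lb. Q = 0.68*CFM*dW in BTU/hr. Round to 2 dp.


Q = 0.68 * 1123 * 16.9 = 12905.52 BTU/hr

12905.52 BTU/hr


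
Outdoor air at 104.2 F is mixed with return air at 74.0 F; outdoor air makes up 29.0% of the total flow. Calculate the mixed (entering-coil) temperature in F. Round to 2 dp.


T_mix = 74.0 + (29.0/100)*(104.2-74.0) = 82.76 F

82.76 F


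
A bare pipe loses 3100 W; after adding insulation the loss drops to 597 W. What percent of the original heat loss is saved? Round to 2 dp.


Savings = ((3100-597)/3100)*100 = 80.74 %

80.74 %


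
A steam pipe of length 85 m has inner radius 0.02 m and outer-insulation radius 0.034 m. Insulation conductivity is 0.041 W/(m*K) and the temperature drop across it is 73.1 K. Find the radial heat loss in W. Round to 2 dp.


Q = 2*pi*0.041*85*73.1/ln(0.034/0.02) = 3016.54 W

3016.54 W


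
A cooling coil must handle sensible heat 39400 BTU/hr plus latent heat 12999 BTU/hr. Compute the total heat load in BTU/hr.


Qt = 39400 + 12999 = 52399 BTU/hr

52399 BTU/hr


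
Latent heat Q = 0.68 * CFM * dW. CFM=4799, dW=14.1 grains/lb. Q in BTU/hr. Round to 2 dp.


Q = 0.68 * 4799 * 14.1 = 46012.81 BTU/hr

46012.81 BTU/hr


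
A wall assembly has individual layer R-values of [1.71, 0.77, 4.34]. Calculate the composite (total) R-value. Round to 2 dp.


R_total = 1.71 + 0.77 + 4.34 = 6.82

6.82


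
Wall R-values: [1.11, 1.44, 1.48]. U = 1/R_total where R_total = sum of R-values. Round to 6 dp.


R_total = 1.11 + 1.44 + 1.48 = 4.03
U = 1/4.03 = 0.248139

0.248139


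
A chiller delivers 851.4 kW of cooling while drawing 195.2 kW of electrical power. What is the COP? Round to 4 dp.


COP = 851.4 / 195.2 = 4.3617

4.3617


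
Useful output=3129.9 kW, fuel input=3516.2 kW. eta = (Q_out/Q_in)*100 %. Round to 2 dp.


eta = (3129.9/3516.2)*100 = 89.01 %

89.01 %


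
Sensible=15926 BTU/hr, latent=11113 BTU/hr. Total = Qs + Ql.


Qt = 15926 + 11113 = 27039 BTU/hr

27039 BTU/hr


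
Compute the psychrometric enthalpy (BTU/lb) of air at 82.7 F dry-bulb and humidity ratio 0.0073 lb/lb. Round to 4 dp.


h = 0.24*82.7 + 0.0073*(1061+0.444*82.7) = 27.8613 BTU/lb

27.8613 BTU/lb


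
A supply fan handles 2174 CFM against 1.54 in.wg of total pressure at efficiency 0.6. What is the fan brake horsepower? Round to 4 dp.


BHP = 2174 * 1.54 / (6356 * 0.6) = 0.8779 hp

0.8779 hp


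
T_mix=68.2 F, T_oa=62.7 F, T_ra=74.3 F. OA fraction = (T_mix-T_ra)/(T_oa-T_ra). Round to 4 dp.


frac = (68.2 - 74.3) / (62.7 - 74.3) = 0.5259

0.5259


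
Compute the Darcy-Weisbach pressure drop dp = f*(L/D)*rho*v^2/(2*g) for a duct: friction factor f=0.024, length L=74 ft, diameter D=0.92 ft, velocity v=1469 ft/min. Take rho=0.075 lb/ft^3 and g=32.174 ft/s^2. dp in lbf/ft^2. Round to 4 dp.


v_fps = 1469/60 = 24.4833 ft/s
dp = 0.024*(74/0.92)*0.075*24.4833^2/(2*32.174) = 1.3487 lbf/ft^2

1.3487 lbf/ft^2


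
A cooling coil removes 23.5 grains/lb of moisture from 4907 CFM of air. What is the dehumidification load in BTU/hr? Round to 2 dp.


Q = 0.68 * 4907 * 23.5 = 78413.86 BTU/hr

78413.86 BTU/hr


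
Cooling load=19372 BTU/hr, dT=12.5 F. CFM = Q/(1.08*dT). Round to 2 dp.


CFM = 19372 / (1.08 * 12.5) = 1434.96

1434.96 CFM


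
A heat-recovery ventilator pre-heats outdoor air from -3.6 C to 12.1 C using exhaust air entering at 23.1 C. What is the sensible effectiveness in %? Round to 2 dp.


eff = (12.1-(-3.6))/(23.1-(-3.6))*100 = 58.80 %

58.80 %


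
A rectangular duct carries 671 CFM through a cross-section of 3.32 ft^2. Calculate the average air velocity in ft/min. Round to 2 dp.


V = 671 / 3.32 = 202.11 ft/min

202.11 ft/min


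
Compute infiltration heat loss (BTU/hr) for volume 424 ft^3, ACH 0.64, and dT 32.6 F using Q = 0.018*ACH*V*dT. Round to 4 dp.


Q = 0.018 * 0.64 * 424 * 32.6 = 159.2340 BTU/hr

159.2340 BTU/hr


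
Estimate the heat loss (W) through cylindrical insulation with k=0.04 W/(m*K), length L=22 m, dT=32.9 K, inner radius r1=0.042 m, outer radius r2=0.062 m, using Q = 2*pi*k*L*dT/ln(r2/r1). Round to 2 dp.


Q = 2*pi*0.04*22*32.9/ln(0.062/0.042) = 467.08 W

467.08 W


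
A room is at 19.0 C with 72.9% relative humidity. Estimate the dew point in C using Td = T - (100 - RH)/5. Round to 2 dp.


Td = 19.0 - (100-72.9)/5 = 13.58 C

13.58 C


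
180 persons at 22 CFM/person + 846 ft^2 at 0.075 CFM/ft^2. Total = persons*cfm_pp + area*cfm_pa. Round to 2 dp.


Total = 180*22 + 846*0.075 = 4023.45 CFM

4023.45 CFM


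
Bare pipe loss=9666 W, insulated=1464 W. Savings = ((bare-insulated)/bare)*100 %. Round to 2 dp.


Savings = ((9666-1464)/9666)*100 = 84.85 %

84.85 %


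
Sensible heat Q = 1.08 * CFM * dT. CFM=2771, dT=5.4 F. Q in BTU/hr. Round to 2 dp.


Q = 1.08 * 2771 * 5.4 = 16160.47 BTU/hr

16160.47 BTU/hr


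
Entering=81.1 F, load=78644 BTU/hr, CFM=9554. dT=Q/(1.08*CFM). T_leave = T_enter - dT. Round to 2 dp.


dT = 78644/(1.08*9554) = 7.6218
T_leave = 81.1 - 7.6218 = 73.48 F

73.48 F


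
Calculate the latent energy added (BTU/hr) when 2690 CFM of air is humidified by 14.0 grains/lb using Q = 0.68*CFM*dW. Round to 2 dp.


Q = 0.68 * 2690 * 14.0 = 25608.80 BTU/hr

25608.80 BTU/hr


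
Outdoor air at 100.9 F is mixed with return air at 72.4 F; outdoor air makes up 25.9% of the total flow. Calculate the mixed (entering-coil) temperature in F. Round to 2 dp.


T_mix = 72.4 + (25.9/100)*(100.9-72.4) = 79.78 F

79.78 F


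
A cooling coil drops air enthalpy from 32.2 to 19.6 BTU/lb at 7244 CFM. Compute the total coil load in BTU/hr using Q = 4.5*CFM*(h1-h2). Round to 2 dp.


Q = 4.5 * 7244 * (32.2 - 19.6) = 410734.80 BTU/hr

410734.80 BTU/hr


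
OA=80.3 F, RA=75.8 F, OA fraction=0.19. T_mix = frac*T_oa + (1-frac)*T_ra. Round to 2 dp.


T_mix = 0.19*80.3 + 0.81*75.8 = 76.66 F

76.66 F


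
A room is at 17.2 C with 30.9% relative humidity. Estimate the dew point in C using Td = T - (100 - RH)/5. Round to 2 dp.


Td = 17.2 - (100-30.9)/5 = 3.38 C

3.38 C


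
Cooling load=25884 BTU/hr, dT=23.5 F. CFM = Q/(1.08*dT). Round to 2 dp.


CFM = 25884 / (1.08 * 23.5) = 1019.86

1019.86 CFM


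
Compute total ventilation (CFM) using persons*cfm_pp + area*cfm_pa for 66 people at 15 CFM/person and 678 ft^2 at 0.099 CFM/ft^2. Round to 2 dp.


Total = 66*15 + 678*0.099 = 1057.12 CFM

1057.12 CFM


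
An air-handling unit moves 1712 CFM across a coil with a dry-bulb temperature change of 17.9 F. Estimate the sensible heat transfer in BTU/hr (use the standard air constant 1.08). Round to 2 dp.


Q = 1.08 * 1712 * 17.9 = 33096.38 BTU/hr

33096.38 BTU/hr


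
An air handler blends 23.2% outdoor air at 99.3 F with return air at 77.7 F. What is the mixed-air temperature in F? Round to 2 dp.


T_mix = 77.7 + (23.2/100)*(99.3-77.7) = 82.71 F

82.71 F


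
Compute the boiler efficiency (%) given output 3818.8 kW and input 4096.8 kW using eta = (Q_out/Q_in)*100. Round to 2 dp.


eta = (3818.8/4096.8)*100 = 93.21 %

93.21 %


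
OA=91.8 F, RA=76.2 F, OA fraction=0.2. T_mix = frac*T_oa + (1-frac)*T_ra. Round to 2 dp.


T_mix = 0.2*91.8 + 0.8*76.2 = 79.32 F

79.32 F


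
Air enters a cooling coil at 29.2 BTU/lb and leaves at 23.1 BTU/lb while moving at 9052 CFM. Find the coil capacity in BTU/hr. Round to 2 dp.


Q = 4.5 * 9052 * (29.2 - 23.1) = 248477.40 BTU/hr

248477.40 BTU/hr


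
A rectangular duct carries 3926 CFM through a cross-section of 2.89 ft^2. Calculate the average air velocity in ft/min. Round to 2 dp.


V = 3926 / 2.89 = 1358.48 ft/min

1358.48 ft/min


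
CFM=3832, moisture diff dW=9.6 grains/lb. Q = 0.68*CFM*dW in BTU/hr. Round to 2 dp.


Q = 0.68 * 3832 * 9.6 = 25015.30 BTU/hr

25015.30 BTU/hr


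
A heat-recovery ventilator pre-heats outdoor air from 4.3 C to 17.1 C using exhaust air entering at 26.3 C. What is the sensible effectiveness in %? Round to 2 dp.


eff = (17.1-4.3)/(26.3-4.3)*100 = 58.18 %

58.18 %


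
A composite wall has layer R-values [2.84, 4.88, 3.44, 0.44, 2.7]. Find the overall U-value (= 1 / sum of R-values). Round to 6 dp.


R_total = 2.84 + 4.88 + 3.44 + 0.44 + 2.7 = 14.30
U = 1/14.30 = 0.069930

0.069930


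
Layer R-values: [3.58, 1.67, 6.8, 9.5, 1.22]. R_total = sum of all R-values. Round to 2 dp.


R_total = 3.58 + 1.67 + 6.8 + 9.5 + 1.22 = 22.77

22.77


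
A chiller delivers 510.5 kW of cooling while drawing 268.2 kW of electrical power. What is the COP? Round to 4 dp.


COP = 510.5 / 268.2 = 1.9034

1.9034


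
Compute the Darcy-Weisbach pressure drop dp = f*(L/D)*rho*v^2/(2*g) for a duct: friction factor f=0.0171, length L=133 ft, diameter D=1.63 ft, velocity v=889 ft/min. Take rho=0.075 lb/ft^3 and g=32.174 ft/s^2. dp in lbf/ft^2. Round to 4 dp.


v_fps = 889/60 = 14.8167 ft/s
dp = 0.0171*(133/1.63)*0.075*14.8167^2/(2*32.174) = 0.3570 lbf/ft^2

0.3570 lbf/ft^2


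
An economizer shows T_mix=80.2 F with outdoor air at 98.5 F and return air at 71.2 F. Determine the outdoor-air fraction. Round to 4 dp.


frac = (80.2 - 71.2) / (98.5 - 71.2) = 0.3297

0.3297


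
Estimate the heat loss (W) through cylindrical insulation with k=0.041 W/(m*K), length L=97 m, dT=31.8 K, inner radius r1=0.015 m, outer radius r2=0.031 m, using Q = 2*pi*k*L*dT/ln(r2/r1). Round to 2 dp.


Q = 2*pi*0.041*97*31.8/ln(0.031/0.015) = 1094.62 W

1094.62 W


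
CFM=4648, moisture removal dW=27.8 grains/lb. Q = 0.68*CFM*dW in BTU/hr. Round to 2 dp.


Q = 0.68 * 4648 * 27.8 = 87865.79 BTU/hr

87865.79 BTU/hr


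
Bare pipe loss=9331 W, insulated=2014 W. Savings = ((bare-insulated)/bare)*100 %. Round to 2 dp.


Savings = ((9331-2014)/9331)*100 = 78.42 %

78.42 %


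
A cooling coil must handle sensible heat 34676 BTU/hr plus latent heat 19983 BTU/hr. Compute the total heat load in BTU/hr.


Qt = 34676 + 19983 = 54659 BTU/hr

54659 BTU/hr


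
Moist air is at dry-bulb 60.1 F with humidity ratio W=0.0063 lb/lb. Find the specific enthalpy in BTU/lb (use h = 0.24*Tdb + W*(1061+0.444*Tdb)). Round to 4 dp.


h = 0.24*60.1 + 0.0063*(1061+0.444*60.1) = 21.2764 BTU/lb

21.2764 BTU/lb


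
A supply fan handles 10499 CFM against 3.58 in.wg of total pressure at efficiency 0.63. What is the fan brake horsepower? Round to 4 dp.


BHP = 10499 * 3.58 / (6356 * 0.63) = 9.3866 hp

9.3866 hp


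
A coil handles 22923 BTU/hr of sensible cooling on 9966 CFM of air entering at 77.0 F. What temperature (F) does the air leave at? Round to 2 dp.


dT = 22923/(1.08*9966) = 2.1297
T_leave = 77.0 - 2.1297 = 74.87 F

74.87 F


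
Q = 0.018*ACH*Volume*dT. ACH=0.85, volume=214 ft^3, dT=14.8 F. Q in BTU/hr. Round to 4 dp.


Q = 0.018 * 0.85 * 214 * 14.8 = 48.4582 BTU/hr

48.4582 BTU/hr


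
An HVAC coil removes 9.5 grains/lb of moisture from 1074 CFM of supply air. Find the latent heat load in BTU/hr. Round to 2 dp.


Q = 0.68 * 1074 * 9.5 = 6938.04 BTU/hr

6938.04 BTU/hr


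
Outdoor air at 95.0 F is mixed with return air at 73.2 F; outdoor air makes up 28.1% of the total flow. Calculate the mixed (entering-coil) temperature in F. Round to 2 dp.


T_mix = 73.2 + (28.1/100)*(95.0-73.2) = 79.33 F

79.33 F


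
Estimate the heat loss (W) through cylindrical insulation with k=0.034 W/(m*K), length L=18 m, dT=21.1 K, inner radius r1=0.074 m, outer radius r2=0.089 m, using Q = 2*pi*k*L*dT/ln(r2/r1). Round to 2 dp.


Q = 2*pi*0.034*18*21.1/ln(0.089/0.074) = 439.59 W

439.59 W


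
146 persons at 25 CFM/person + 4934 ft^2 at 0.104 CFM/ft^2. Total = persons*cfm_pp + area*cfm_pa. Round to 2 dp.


Total = 146*25 + 4934*0.104 = 4163.14 CFM

4163.14 CFM


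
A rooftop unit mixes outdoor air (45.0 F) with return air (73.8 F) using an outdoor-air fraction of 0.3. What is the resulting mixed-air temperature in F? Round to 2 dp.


T_mix = 0.3*45.0 + 0.7*73.8 = 65.16 F

65.16 F


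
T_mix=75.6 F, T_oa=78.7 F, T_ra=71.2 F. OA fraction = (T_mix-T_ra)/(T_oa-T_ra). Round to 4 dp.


frac = (75.6 - 71.2) / (78.7 - 71.2) = 0.5867

0.5867


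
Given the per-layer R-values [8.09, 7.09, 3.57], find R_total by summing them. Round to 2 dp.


R_total = 8.09 + 7.09 + 3.57 = 18.75

18.75


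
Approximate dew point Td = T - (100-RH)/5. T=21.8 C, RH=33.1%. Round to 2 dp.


Td = 21.8 - (100-33.1)/5 = 8.42 C

8.42 C


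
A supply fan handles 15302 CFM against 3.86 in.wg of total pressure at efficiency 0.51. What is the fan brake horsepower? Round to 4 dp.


BHP = 15302 * 3.86 / (6356 * 0.51) = 18.2214 hp

18.2214 hp


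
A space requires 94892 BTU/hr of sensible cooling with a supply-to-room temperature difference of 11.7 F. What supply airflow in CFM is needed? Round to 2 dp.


CFM = 94892 / (1.08 * 11.7) = 7509.65

7509.65 CFM


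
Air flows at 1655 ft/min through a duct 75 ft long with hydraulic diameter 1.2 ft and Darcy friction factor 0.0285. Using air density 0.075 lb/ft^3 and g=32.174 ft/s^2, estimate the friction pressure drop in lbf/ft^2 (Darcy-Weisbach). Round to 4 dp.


v_fps = 1655/60 = 27.5833 ft/s
dp = 0.0285*(75/1.2)*0.075*27.5833^2/(2*32.174) = 1.5796 lbf/ft^2

1.5796 lbf/ft^2


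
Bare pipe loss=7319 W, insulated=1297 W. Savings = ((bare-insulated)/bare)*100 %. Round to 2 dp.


Savings = ((7319-1297)/7319)*100 = 82.28 %

82.28 %


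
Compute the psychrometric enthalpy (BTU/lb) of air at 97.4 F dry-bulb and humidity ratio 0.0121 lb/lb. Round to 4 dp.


h = 0.24*97.4 + 0.0121*(1061+0.444*97.4) = 36.7374 BTU/lb

36.7374 BTU/lb


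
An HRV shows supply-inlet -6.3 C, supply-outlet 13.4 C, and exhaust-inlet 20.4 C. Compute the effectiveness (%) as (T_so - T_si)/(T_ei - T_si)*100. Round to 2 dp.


eff = (13.4-(-6.3))/(20.4-(-6.3))*100 = 73.78 %

73.78 %


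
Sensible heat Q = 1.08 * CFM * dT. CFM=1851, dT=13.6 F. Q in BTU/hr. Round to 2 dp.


Q = 1.08 * 1851 * 13.6 = 27187.49 BTU/hr

27187.49 BTU/hr


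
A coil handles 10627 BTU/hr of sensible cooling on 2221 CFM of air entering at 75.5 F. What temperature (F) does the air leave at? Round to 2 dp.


dT = 10627/(1.08*2221) = 4.4304
T_leave = 75.5 - 4.4304 = 71.07 F

71.07 F


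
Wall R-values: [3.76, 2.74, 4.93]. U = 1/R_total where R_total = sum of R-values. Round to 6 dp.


R_total = 3.76 + 2.74 + 4.93 = 11.43
U = 1/11.43 = 0.087489

0.087489


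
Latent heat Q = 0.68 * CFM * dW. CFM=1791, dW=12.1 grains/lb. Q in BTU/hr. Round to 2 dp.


Q = 0.68 * 1791 * 12.1 = 14736.35 BTU/hr

14736.35 BTU/hr


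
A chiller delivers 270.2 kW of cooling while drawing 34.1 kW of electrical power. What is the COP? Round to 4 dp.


COP = 270.2 / 34.1 = 7.9238

7.9238


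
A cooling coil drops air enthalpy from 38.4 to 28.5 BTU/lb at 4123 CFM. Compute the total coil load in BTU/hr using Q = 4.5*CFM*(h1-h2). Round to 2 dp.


Q = 4.5 * 4123 * (38.4 - 28.5) = 183679.65 BTU/hr

183679.65 BTU/hr


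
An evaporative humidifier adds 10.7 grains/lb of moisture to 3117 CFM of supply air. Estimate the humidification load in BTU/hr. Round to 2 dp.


Q = 0.68 * 3117 * 10.7 = 22679.29 BTU/hr

22679.29 BTU/hr


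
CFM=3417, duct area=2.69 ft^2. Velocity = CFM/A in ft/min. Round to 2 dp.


V = 3417 / 2.69 = 1270.26 ft/min

1270.26 ft/min


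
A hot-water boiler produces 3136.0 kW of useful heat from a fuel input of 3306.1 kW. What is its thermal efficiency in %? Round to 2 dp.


eta = (3136.0/3306.1)*100 = 94.85 %

94.85 %


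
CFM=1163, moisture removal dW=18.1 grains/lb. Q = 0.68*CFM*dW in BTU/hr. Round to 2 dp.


Q = 0.68 * 1163 * 18.1 = 14314.20 BTU/hr

14314.20 BTU/hr


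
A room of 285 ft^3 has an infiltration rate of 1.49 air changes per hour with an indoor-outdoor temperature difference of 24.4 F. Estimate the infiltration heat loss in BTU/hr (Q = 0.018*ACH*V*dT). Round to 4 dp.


Q = 0.018 * 1.49 * 285 * 24.4 = 186.5063 BTU/hr

186.5063 BTU/hr


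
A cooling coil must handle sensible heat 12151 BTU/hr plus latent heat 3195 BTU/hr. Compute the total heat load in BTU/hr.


Qt = 12151 + 3195 = 15346 BTU/hr

15346 BTU/hr


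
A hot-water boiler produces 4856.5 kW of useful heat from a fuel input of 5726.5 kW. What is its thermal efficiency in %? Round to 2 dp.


eta = (4856.5/5726.5)*100 = 84.81 %

84.81 %


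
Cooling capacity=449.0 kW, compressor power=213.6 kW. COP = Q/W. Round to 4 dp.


COP = 449.0 / 213.6 = 2.1021

2.1021


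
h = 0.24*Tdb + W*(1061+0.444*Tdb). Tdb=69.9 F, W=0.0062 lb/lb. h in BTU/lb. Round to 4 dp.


h = 0.24*69.9 + 0.0062*(1061+0.444*69.9) = 23.5466 BTU/lb

23.5466 BTU/lb


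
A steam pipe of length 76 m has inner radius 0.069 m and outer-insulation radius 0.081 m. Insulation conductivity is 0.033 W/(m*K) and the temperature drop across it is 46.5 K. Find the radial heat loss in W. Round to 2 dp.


Q = 2*pi*0.033*76*46.5/ln(0.081/0.069) = 4569.95 W

4569.95 W


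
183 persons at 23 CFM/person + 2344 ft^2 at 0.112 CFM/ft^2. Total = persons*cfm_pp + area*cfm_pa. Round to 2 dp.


Total = 183*23 + 2344*0.112 = 4471.53 CFM

4471.53 CFM


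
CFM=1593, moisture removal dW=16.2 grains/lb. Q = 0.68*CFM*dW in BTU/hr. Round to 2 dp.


Q = 0.68 * 1593 * 16.2 = 17548.49 BTU/hr

17548.49 BTU/hr


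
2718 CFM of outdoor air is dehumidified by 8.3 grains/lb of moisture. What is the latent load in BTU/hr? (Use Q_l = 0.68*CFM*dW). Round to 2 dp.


Q = 0.68 * 2718 * 8.3 = 15340.39 BTU/hr

15340.39 BTU/hr


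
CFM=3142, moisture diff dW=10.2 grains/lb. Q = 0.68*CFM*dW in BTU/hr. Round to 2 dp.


Q = 0.68 * 3142 * 10.2 = 21792.91 BTU/hr

21792.91 BTU/hr


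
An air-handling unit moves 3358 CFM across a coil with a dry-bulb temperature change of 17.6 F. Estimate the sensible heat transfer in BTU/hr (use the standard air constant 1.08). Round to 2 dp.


Q = 1.08 * 3358 * 17.6 = 63828.86 BTU/hr

63828.86 BTU/hr


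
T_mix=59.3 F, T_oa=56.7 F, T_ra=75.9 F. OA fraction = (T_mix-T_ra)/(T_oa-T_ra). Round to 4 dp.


frac = (59.3 - 75.9) / (56.7 - 75.9) = 0.8646

0.8646


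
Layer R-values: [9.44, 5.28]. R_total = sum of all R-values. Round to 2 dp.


R_total = 9.44 + 5.28 = 14.72

14.72


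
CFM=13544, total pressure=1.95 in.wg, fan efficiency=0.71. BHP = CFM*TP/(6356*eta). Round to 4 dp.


BHP = 13544 * 1.95 / (6356 * 0.71) = 5.8525 hp

5.8525 hp


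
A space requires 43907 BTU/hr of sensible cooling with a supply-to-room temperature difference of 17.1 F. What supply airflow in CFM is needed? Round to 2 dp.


CFM = 43907 / (1.08 * 17.1) = 2377.46

2377.46 CFM


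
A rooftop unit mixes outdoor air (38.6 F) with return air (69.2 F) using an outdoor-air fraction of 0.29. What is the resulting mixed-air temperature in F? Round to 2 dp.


T_mix = 0.29*38.6 + 0.71*69.2 = 60.33 F

60.33 F


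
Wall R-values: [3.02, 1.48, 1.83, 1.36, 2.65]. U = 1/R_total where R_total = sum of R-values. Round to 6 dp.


R_total = 3.02 + 1.48 + 1.83 + 1.36 + 2.65 = 10.34
U = 1/10.34 = 0.096712

0.096712


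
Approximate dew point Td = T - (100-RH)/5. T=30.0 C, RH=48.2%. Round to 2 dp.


Td = 30.0 - (100-48.2)/5 = 19.64 C

19.64 C


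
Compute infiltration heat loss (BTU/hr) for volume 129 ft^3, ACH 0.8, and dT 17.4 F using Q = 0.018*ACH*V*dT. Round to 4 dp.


Q = 0.018 * 0.8 * 129 * 17.4 = 32.3222 BTU/hr

32.3222 BTU/hr


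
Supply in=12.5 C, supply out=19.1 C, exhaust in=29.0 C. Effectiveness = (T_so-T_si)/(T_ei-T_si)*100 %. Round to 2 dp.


eff = (19.1-12.5)/(29.0-12.5)*100 = 40.00 %

40.00 %


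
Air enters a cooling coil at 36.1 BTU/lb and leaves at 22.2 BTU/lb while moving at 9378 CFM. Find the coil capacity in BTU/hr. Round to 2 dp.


Q = 4.5 * 9378 * (36.1 - 22.2) = 586593.90 BTU/hr

586593.90 BTU/hr


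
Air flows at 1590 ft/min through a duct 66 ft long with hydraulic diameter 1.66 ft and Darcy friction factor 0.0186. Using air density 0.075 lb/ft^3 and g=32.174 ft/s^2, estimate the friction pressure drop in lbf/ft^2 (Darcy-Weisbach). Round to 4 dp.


v_fps = 1590/60 = 26.5 ft/s
dp = 0.0186*(66/1.66)*0.075*26.5^2/(2*32.174) = 0.6053 lbf/ft^2

0.6053 lbf/ft^2


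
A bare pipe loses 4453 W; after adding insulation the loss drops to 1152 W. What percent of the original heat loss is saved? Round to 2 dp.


Savings = ((4453-1152)/4453)*100 = 74.13 %

74.13 %


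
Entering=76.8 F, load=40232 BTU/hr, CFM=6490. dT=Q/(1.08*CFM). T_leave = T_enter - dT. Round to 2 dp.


dT = 40232/(1.08*6490) = 5.7399
T_leave = 76.8 - 5.7399 = 71.06 F

71.06 F


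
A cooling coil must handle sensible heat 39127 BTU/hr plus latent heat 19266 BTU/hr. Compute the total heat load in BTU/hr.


Qt = 39127 + 19266 = 58393 BTU/hr

58393 BTU/hr


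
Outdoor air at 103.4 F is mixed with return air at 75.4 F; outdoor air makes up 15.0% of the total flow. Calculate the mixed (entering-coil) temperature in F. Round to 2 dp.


T_mix = 75.4 + (15.0/100)*(103.4-75.4) = 79.60 F

79.60 F


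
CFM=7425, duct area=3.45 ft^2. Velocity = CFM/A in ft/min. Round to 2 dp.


V = 7425 / 3.45 = 2152.17 ft/min

2152.17 ft/min


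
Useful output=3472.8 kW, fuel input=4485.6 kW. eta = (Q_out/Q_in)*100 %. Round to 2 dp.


eta = (3472.8/4485.6)*100 = 77.42 %

77.42 %


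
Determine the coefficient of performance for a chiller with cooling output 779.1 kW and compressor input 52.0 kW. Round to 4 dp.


COP = 779.1 / 52.0 = 14.9827

14.9827


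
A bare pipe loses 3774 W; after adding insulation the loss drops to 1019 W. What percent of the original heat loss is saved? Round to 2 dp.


Savings = ((3774-1019)/3774)*100 = 73.00 %

73.00 %


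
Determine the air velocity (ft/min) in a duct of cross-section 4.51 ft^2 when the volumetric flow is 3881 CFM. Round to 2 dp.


V = 3881 / 4.51 = 860.53 ft/min

860.53 ft/min


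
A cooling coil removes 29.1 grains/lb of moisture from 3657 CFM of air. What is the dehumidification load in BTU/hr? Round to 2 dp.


Q = 0.68 * 3657 * 29.1 = 72364.72 BTU/hr

72364.72 BTU/hr


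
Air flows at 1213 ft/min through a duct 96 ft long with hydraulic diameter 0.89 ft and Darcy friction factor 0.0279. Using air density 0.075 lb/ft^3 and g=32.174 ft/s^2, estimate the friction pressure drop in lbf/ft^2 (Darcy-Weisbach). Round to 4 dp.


v_fps = 1213/60 = 20.2167 ft/s
dp = 0.0279*(96/0.89)*0.075*20.2167^2/(2*32.174) = 1.4336 lbf/ft^2

1.4336 lbf/ft^2


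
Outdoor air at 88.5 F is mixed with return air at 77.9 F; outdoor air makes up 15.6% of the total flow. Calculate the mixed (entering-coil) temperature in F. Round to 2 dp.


T_mix = 77.9 + (15.6/100)*(88.5-77.9) = 79.55 F

79.55 F


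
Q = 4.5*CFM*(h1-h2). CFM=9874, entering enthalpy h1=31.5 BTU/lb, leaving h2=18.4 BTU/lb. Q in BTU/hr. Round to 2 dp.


Q = 4.5 * 9874 * (31.5 - 18.4) = 582072.30 BTU/hr

582072.30 BTU/hr


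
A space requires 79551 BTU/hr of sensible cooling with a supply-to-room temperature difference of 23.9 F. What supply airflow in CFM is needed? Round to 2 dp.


CFM = 79551 / (1.08 * 23.9) = 3081.94

3081.94 CFM


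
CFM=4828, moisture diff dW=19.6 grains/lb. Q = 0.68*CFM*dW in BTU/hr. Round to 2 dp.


Q = 0.68 * 4828 * 19.6 = 64347.58 BTU/hr

64347.58 BTU/hr


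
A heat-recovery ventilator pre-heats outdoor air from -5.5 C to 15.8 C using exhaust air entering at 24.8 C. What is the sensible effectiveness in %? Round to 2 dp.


eff = (15.8-(-5.5))/(24.8-(-5.5))*100 = 70.30 %

70.30 %


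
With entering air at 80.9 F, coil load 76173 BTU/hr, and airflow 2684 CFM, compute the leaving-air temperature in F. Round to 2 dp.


dT = 76173/(1.08*2684) = 26.2782
T_leave = 80.9 - 26.2782 = 54.62 F

54.62 F


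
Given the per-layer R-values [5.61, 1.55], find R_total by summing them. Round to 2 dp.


R_total = 5.61 + 1.55 = 7.16

7.16


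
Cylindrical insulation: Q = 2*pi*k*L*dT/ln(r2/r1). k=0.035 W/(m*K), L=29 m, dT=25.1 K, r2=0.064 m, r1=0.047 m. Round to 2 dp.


Q = 2*pi*0.035*29*25.1/ln(0.064/0.047) = 518.48 W

518.48 W


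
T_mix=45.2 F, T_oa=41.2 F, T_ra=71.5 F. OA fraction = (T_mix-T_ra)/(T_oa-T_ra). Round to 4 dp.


frac = (45.2 - 71.5) / (41.2 - 71.5) = 0.8680

0.8680


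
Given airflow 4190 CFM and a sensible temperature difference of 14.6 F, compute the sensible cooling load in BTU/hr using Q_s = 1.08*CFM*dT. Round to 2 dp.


Q = 1.08 * 4190 * 14.6 = 66067.92 BTU/hr

66067.92 BTU/hr


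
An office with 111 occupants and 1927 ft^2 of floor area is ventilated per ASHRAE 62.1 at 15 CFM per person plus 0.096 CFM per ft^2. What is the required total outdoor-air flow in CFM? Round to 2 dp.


Total = 111*15 + 1927*0.096 = 1849.99 CFM

1849.99 CFM


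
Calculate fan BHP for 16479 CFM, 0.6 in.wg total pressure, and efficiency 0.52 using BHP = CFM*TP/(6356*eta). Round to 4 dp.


BHP = 16479 * 0.6 / (6356 * 0.52) = 2.9915 hp

2.9915 hp


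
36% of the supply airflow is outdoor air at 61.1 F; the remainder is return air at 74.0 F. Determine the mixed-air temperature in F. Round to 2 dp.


T_mix = 0.36*61.1 + 0.64*74.0 = 69.36 F

69.36 F


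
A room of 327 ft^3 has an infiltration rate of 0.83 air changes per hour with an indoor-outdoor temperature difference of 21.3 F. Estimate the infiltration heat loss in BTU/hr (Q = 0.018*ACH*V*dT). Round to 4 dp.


Q = 0.018 * 0.83 * 327 * 21.3 = 104.0586 BTU/hr

104.0586 BTU/hr


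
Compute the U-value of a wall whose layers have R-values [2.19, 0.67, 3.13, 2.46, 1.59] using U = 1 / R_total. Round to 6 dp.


R_total = 2.19 + 0.67 + 3.13 + 2.46 + 1.59 = 10.04
U = 1/10.04 = 0.099602

0.099602


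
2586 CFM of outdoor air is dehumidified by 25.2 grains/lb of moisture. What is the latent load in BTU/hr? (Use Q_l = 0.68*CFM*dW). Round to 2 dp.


Q = 0.68 * 2586 * 25.2 = 44313.70 BTU/hr

44313.70 BTU/hr


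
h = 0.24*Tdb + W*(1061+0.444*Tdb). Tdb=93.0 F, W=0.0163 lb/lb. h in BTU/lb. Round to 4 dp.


h = 0.24*93.0 + 0.0163*(1061+0.444*93.0) = 40.2874 BTU/lb

40.2874 BTU/lb


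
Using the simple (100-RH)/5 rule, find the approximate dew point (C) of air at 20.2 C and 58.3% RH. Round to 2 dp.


Td = 20.2 - (100-58.3)/5 = 11.86 C

11.86 C


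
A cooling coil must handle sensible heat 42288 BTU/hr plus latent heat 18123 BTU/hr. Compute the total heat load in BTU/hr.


Qt = 42288 + 18123 = 60411 BTU/hr

60411 BTU/hr


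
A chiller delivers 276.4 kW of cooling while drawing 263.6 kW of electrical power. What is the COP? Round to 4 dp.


COP = 276.4 / 263.6 = 1.0486

1.0486


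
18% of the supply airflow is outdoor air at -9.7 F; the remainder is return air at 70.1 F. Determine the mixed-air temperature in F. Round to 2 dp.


T_mix = 0.18*(-9.7) + 0.82*70.1 = 55.74 F

55.74 F


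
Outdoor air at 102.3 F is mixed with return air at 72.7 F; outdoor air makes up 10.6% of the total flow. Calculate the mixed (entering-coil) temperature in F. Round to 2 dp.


T_mix = 72.7 + (10.6/100)*(102.3-72.7) = 75.84 F

75.84 F


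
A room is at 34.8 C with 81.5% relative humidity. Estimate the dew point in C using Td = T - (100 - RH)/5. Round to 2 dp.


Td = 34.8 - (100-81.5)/5 = 31.10 C

31.10 C


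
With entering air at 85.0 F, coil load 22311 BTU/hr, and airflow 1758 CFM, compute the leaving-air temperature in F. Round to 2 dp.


dT = 22311/(1.08*1758) = 11.7510
T_leave = 85.0 - 11.7510 = 73.25 F

73.25 F


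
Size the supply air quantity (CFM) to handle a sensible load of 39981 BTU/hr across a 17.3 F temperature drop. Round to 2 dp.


CFM = 39981 / (1.08 * 17.3) = 2139.85

2139.85 CFM


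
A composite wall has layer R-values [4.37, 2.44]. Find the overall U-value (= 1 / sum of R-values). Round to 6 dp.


R_total = 4.37 + 2.44 = 6.81
U = 1/6.81 = 0.146843

0.146843


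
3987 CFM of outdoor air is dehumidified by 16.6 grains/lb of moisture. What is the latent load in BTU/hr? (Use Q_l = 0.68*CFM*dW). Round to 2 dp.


Q = 0.68 * 3987 * 16.6 = 45005.26 BTU/hr

45005.26 BTU/hr


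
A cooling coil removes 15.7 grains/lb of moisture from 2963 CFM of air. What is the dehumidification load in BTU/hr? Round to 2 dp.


Q = 0.68 * 2963 * 15.7 = 31632.99 BTU/hr

31632.99 BTU/hr


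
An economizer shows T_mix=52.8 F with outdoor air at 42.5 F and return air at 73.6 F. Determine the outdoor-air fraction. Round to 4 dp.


frac = (52.8 - 73.6) / (42.5 - 73.6) = 0.6688

0.6688


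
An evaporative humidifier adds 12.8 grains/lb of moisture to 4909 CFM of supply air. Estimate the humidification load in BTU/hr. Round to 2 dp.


Q = 0.68 * 4909 * 12.8 = 42727.94 BTU/hr

42727.94 BTU/hr
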